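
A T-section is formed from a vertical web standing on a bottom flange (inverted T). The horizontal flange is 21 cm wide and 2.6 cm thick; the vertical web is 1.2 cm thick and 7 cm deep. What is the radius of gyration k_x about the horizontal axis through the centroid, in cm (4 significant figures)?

Treat the section as a set of non-overlapping primitives; coordinates are from the bounding-box lower-left.
Flange: 21 × 2.6, A = 54.6 cm², y = 1.3 cm, Ī = 30.758 cm⁴.
Web: 1.2 × 7, A = 8.4 cm², y = 6.1 cm, Ī = 34.3 cm⁴.
Centroid: ȳ = ΣA·y / ΣA = 1.94 cm.
Transfer each piece to the horizontal axis through the centroid using Ī + A·d² with d = y − 1.94:
  flange: d = -0.64 cm → contributes +53.1222 cm⁴
  web: d = 4.16 cm → contributes +179.667 cm⁴
Total I = 232.789 cm⁴.
Radius of gyration: k = √(I/A) = √(232.789 / 63) = 1.92226 cm.

k_x ≈ 1.922 cm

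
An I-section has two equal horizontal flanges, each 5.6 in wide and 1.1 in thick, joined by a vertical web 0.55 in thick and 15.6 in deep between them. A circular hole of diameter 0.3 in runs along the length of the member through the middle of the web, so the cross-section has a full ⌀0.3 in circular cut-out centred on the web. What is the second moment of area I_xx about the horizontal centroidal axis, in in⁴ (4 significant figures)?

I_xx ≈ 1034 in⁴

Treat the section as a set of non-overlapping primitives; coordinates are from the bounding-box lower-left.
Bottom flange: 5.6 × 1.1, A = 6.16 in², y = 0.55 in, Ī = 0.621133 in⁴.
Web: 0.55 × 15.6, A = 8.58 in², y = 8.9 in, Ī = 174.002 in⁴.
Top flange: 5.6 × 1.1, A = 6.16 in², y = 17.25 in, Ī = 0.621133 in⁴.
Hole (subtracted): ⌀0.3, A = 0.0706858 in², y = 8.9 in, Ī = 0.000397608 in⁴.
By symmetry the centroid is at mid-height, ȳ = 8.9 in.
Transfer each piece to the horizontal centroidal axis using Ī + A·d² with d = y − 8.9:
  bottom flange: d = -8.35 in → contributes +430.112 in⁴
  web: d = 0 in → contributes +174.002 in⁴
  top flange: d = 8.35 in → contributes +430.112 in⁴
  hole: d = 0 in → contributes −0.000397608 in⁴
Total I = 1034.23 in⁴.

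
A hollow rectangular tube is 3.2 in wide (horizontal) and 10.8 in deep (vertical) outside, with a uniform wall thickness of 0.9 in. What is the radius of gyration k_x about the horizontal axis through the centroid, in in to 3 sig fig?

Decompose the section into non-overlapping parts with the origin at the bottom-left of its bounding rectangle.
Outer rectangle: 3.2 × 10.8, A = 34.56 in², y = 5.4 in, Ī = 335.92 in⁴.
Inner void (subtracted): 1.4 × 9, A = 12.6 in², y = 5.4 in, Ī = 85.05 in⁴.
By symmetry the centroid is at mid-height, ȳ = 5.4 in.
All pieces are centred on the horizontal axis through the centroid, so I = ΣĪ (holes subtracted) = 250.87 in⁴.
Radius of gyration: k = √(I/A) = √(250.87 / 21.96) = 3.38 in.

k_x ≈ 3.38 in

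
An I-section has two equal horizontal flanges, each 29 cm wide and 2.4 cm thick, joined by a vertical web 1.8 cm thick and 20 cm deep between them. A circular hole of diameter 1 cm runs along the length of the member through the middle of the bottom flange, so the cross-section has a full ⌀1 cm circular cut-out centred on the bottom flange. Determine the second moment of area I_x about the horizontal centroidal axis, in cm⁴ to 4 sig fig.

I_x ≈ 1.863 × 10⁴ cm⁴

Split into non-overlapping primitives; take the origin at the lower-left of the bounding box.
Bottom flange: 29 × 2.4, A = 69.6 cm², y = 1.2 cm, Ī = 33.408 cm⁴.
Web: 1.8 × 20, A = 36 cm², y = 12.4 cm, Ī = 1 200 cm⁴.
Top flange: 29 × 2.4, A = 69.6 cm², y = 23.6 cm, Ī = 33.408 cm⁴.
Hole (subtracted): ⌀1, A = 0.785398 cm², y = 1.2 cm, Ī = 0.0490874 cm⁴.
Centroid: ȳ = ΣA·y / ΣA = 12.4504 cm.
Transfer each piece to the horizontal centroidal axis using Ī + A·d² with d = y − 12.4504:
  bottom flange: d = -11.2504 cm → contributes +8842.84 cm⁴
  web: d = -0.0504342 cm → contributes +1200.09 cm⁴
  top flange: d = 11.1496 cm → contributes +8685.58 cm⁴
  hole: d = -11.2504 cm → contributes −99.4587 cm⁴
Total I = 18629.1 cm⁴.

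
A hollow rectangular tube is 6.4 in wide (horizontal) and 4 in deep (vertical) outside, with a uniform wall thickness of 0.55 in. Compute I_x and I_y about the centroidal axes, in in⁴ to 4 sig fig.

I_x ≈ 23.36 in⁴, I_y ≈ 51.40 in⁴

Treat the section as a set of non-overlapping primitives; coordinates are from the bounding-box lower-left.
Outer rectangle: 6.4 × 4, A = 25.6 in², y = 2 in, Ī = 34.1333 in⁴.
Inner void (subtracted): 5.3 × 2.9, A = 15.37 in², y = 2 in, Ī = 10.7718 in⁴.
By symmetry the centroid is at mid-height, ȳ = 2 in.
All pieces are centred on the centroidal x-axis, so I = ΣĪ (holes subtracted) = 23.3615 in⁴.
Repeating about the centroidal y-axis gives I_y = 51.4027 in⁴.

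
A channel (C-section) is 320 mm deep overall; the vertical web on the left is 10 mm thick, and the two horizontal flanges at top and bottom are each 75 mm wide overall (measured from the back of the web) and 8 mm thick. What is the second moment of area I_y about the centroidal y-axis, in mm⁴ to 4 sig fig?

I_y ≈ 1.497 × 10⁶ mm⁴

Break the section into simple shapes (no overlaps), measuring from the bottom-left corner of the bounding box.
Web: 10 × 320, A = 3 200 mm², x = 5 mm, Ī = 26666.7 mm⁴.
Top flange (beyond web): 65 × 8, A = 520 mm², x = 42.5 mm, Ī = 183 083 mm⁴.
Bottom flange (beyond web): 65 × 8, A = 520 mm², x = 42.5 mm, Ī = 183 083 mm⁴.
Centroid: x̄ = ΣA·x / ΣA = 14.1981 mm.
Transfer each piece to the centroidal y-axis using Ī + A·d² with d = x − 14.1981:
  web: d = -9.19811 mm → contributes +297 404 mm⁴
  top flange (beyond web): d = 28.3019 mm → contributes +599 602 mm⁴
  bottom flange (beyond web): d = 28.3019 mm → contributes +599 602 mm⁴
Total I = 1 496 607 mm⁴.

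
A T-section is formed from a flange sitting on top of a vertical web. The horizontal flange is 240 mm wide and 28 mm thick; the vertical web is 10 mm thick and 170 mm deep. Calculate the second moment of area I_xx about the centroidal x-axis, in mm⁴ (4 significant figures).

I_xx ≈ 1.783 × 10⁷ mm⁴

Split into non-overlapping primitives; take the origin at the lower-left of the bounding box.
Flange: 240 × 28, A = 6 720 mm², y = 184 mm, Ī = 439 040 mm⁴.
Web: 10 × 170, A = 1 700 mm², y = 85 mm, Ī = 4 094 167 mm⁴.
Centroid: ȳ = ΣA·y / ΣA = 164.012 mm.
Transfer each piece to the centroidal x-axis using Ī + A·d² with d = y − 164.012:
  flange: d = 19.9881 mm → contributes +3 123 849 mm⁴
  web: d = -79.0119 mm → contributes +14 707 057 mm⁴
Total I = 17 830 905 mm⁴.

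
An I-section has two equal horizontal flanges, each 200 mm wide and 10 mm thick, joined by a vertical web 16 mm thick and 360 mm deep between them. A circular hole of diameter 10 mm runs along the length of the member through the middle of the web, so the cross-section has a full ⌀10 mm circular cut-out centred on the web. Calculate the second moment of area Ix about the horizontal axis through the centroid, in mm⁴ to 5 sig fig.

Treat the section as a set of non-overlapping primitives; coordinates are from the bounding-box lower-left.
Bottom flange: 200 × 10, A = 2 000 mm², y = 5 mm, Ī = 16666.67 mm⁴.
Web: 16 × 360, A = 5 760 mm², y = 190 mm, Ī = 62 208 000 mm⁴.
Top flange: 200 × 10, A = 2 000 mm², y = 375 mm, Ī = 16666.67 mm⁴.
Hole (subtracted): ⌀10, A = 78.53982 mm², y = 190 mm, Ī = 490.8739 mm⁴.
By symmetry the centroid is at mid-height, ȳ = 190 mm.
Transfer each piece to the horizontal axis through the centroid using Ī + A·d² with d = y − 190:
  bottom flange: d = -185 mm → contributes +68 466 667 mm⁴
  web: d = 0 mm → contributes +62 208 000 mm⁴
  top flange: d = 185 mm → contributes +68 466 667 mm⁴
  hole: d = 0 mm → contributes −490.8739 mm⁴
Total I = 199 140 842 mm⁴.

Ix ≈ 1.9914 × 10⁸ mm⁴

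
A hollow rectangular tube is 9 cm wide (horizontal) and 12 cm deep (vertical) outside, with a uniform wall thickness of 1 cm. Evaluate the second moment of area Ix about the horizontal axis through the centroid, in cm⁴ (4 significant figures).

Break the section into simple shapes (no overlaps), measuring from the bottom-left corner of the bounding box.
Outer rectangle: 9 × 12, A = 108 cm², y = 6 cm, Ī = 1 296 cm⁴.
Inner void (subtracted): 7 × 10, A = 70 cm², y = 6 cm, Ī = 583.333 cm⁴.
By symmetry the centroid is at mid-height, ȳ = 6 cm.
All pieces are centred on the horizontal axis through the centroid, so I = ΣĪ (holes subtracted) = 712.667 cm⁴.

Ix ≈ 712.7 cm⁴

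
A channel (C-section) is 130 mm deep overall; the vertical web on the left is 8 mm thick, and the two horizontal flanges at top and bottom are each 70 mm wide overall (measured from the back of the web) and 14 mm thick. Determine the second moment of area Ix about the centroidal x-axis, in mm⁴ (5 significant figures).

Split into non-overlapping primitives; take the origin at the lower-left of the bounding box.
Web: 8 × 130, A = 1 040 mm², y = 65 mm, Ī = 1 464 667 mm⁴.
Top flange (beyond web): 62 × 14, A = 868 mm², y = 123 mm, Ī = 14177.33 mm⁴.
Bottom flange (beyond web): 62 × 14, A = 868 mm², y = 7 mm, Ī = 14177.33 mm⁴.
By symmetry the centroid is at mid-height, ȳ = 65 mm.
Transfer each piece to the centroidal x-axis using Ī + A·d² with d = y − 65:
  web: d = 0 mm → contributes +1 464 667 mm⁴
  top flange (beyond web): d = 58 mm → contributes +2 934 129 mm⁴
  bottom flange (beyond web): d = -58 mm → contributes +2 934 129 mm⁴
Total I = 7 332 925 mm⁴.

Ix ≈ 7.3329 × 10⁶ mm⁴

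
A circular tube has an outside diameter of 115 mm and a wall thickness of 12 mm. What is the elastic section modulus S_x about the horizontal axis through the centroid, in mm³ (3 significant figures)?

Break the section into simple shapes (no overlaps), measuring from the bottom-left corner of the bounding box.
Outer circle: ⌀115, A = 10 387 mm², y = 57.5 mm, Ī = 8 585 414 mm⁴.
Bore (subtracted): ⌀91, A = 6503.9 mm², y = 57.5 mm, Ī = 3 366 166 mm⁴.
By symmetry the centroid is at mid-height, ȳ = 57.5 mm.
All pieces are centred on the horizontal axis through the centroid, so I = ΣĪ (holes subtracted) = 5 219 249 mm⁴.
Extreme fibre distance c = 57.5 mm; S = I/c = 90 770 mm³.

S_x ≈ 9.08 × 10⁴ mm³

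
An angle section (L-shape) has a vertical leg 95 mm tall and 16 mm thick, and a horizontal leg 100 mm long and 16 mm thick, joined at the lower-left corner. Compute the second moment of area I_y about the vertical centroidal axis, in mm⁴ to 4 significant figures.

Break the section into simple shapes (no overlaps), measuring from the bottom-left corner of the bounding box.
Vertical leg: 16 × 95, A = 1 520 mm², x = 8 mm, Ī = 32426.7 mm⁴.
Horizontal leg (remainder): 84 × 16, A = 1 344 mm², x = 58 mm, Ī = 790 272 mm⁴.
Centroid: x̄ = ΣA·x / ΣA = 31.4637 mm.
Transfer each piece to the vertical centroidal axis using Ī + A·d² with d = x − 31.4637:
  vertical leg: d = -23.4637 mm → contributes +869 254 mm⁴
  horizontal leg (remainder): d = 26.5363 mm → contributes +1 736 684 mm⁴
Total I = 2 605 939 mm⁴.

I_y ≈ 2.606 × 10⁶ mm⁴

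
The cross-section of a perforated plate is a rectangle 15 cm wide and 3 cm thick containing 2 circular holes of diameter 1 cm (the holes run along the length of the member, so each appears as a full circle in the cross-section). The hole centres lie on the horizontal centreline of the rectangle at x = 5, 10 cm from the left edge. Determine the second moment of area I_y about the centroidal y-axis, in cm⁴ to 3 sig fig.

I_y ≈ 834 cm⁴

Split into non-overlapping primitives; take the origin at the lower-left of the bounding box.
Plate: 15 × 3, A = 45 cm², x = 7.5 cm, Ī = 843.75 cm⁴.
Hole 1 (subtracted): ⌀1, A = 0.7854 cm², x = 5 cm, Ī = 0.049087 cm⁴.
Hole 2 (subtracted): ⌀1, A = 0.7854 cm², x = 10 cm, Ī = 0.049087 cm⁴.
By symmetry the centroid is at mid-width, x̄ = 7.5 cm.
Transfer each piece to the centroidal y-axis using Ī + A·d² with d = x − 7.5:
  plate: d = 0 cm → contributes +843.75 cm⁴
  hole 1: d = -2.5 cm → contributes −4.9578 cm⁴
  hole 2: d = 2.5 cm → contributes −4.9578 cm⁴
Total I = 833.83 cm⁴.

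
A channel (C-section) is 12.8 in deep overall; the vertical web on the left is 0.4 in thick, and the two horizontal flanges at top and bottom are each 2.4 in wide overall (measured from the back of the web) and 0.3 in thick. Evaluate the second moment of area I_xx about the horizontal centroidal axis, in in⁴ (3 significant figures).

Split into non-overlapping primitives; take the origin at the lower-left of the bounding box.
Web: 0.4 × 12.8, A = 5.12 in², y = 6.4 in, Ī = 69.905 in⁴.
Top flange (beyond web): 2 × 0.3, A = 0.6 in², y = 12.65 in, Ī = 0.0045 in⁴.
Bottom flange (beyond web): 2 × 0.3, A = 0.6 in², y = 0.15 in, Ī = 0.0045 in⁴.
By symmetry the centroid is at mid-height, ȳ = 6.4 in.
Transfer each piece to the horizontal centroidal axis using Ī + A·d² with d = y − 6.4:
  web: d = 0 in → contributes +69.905 in⁴
  top flange (beyond web): d = 6.25 in → contributes +23.442 in⁴
  bottom flange (beyond web): d = -6.25 in → contributes +23.442 in⁴
Total I = 116.79 in⁴.

I_xx ≈ 117 in⁴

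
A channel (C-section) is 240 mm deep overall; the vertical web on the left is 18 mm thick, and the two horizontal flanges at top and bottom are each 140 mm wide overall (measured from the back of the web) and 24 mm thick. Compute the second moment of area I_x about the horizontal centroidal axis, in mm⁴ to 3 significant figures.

I_x ≈ 8.93 × 10⁷ mm⁴

Split into non-overlapping primitives; take the origin at the lower-left of the bounding box.
Web: 18 × 240, A = 4 320 mm², y = 120 mm, Ī = 20 736 000 mm⁴.
Top flange (beyond web): 122 × 24, A = 2 928 mm², y = 228 mm, Ī = 140 544 mm⁴.
Bottom flange (beyond web): 122 × 24, A = 2 928 mm², y = 12 mm, Ī = 140 544 mm⁴.
By symmetry the centroid is at mid-height, ȳ = 120 mm.
Transfer each piece to the horizontal centroidal axis using Ī + A·d² with d = y − 120:
  web: d = 0 mm → contributes +20 736 000 mm⁴
  top flange (beyond web): d = 108 mm → contributes +34 292 736 mm⁴
  bottom flange (beyond web): d = -108 mm → contributes +34 292 736 mm⁴
Total I = 89 321 472 mm⁴.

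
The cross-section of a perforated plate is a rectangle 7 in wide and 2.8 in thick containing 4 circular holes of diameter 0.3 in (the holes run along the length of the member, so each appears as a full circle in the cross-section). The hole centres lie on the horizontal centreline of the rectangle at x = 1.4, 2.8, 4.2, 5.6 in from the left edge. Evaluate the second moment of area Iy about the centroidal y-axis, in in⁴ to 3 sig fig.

Iy ≈ 79.3 in⁴

Split into non-overlapping primitives; take the origin at the lower-left of the bounding box.
Plate: 7 × 2.8, A = 19.6 in², x = 3.5 in, Ī = 80.033 in⁴.
Hole 1 (subtracted): ⌀0.3, A = 0.070686 in², x = 1.4 in, Ī = 0.00039761 in⁴.
Hole 2 (subtracted): ⌀0.3, A = 0.070686 in², x = 2.8 in, Ī = 0.00039761 in⁴.
Hole 3 (subtracted): ⌀0.3, A = 0.070686 in², x = 4.2 in, Ī = 0.00039761 in⁴.
Hole 4 (subtracted): ⌀0.3, A = 0.070686 in², x = 5.6 in, Ī = 0.00039761 in⁴.
By symmetry the centroid is at mid-width, x̄ = 3.5 in.
Transfer each piece to the centroidal y-axis using Ī + A·d² with d = x − 3.5:
  plate: d = 0 in → contributes +80.033 in⁴
  hole 1: d = -2.1 in → contributes −0.31212 in⁴
  hole 2: d = -0.7 in → contributes −0.035034 in⁴
  hole 3: d = 0.7 in → contributes −0.035034 in⁴
  hole 4: d = 2.1 in → contributes −0.31212 in⁴
Total I = 79.339 in⁴.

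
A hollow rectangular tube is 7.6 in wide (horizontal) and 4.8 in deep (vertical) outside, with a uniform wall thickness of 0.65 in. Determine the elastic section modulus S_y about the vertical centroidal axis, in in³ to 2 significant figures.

Treat the section as a set of non-overlapping primitives; coordinates are from the bounding-box lower-left.
Outer rectangle: 7.6 × 4.8, A = 36.48 in², x = 3.8 in, Ī = 175.6 in⁴.
Inner void (subtracted): 6.3 × 3.5, A = 22.05 in², x = 3.8 in, Ī = 72.93 in⁴.
By symmetry the centroid is at mid-width, x̄ = 3.8 in.
All pieces are centred on the vertical centroidal axis, so I = ΣĪ (holes subtracted) = 102.7 in⁴.
Extreme fibre distance c = 3.8 in; S = I/c = 27.02 in³.

S_y ≈ 27 in³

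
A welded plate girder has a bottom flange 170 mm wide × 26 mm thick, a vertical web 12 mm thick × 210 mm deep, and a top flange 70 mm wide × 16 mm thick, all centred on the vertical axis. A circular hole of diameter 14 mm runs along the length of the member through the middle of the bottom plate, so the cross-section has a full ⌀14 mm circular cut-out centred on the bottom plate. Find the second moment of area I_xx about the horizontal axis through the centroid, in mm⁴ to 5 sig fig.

I_xx ≈ 6.5272 × 10⁷ mm⁴

Split into non-overlapping primitives; take the origin at the lower-left of the bounding box.
Bottom plate: 170 × 26, A = 4 420 mm², y = 13 mm, Ī = 248993.3 mm⁴.
Web plate: 12 × 210, A = 2 520 mm², y = 131 mm, Ī = 9 261 000 mm⁴.
Top plate: 70 × 16, A = 1 120 mm², y = 244 mm, Ī = 23893.33 mm⁴.
Hole (subtracted): ⌀14, A = 153.938 mm², y = 13 mm, Ī = 1885.741 mm⁴.
Centroid: ȳ = ΣA·y / ΣA = 83.3359 mm.
Transfer each piece to the horizontal axis through the centroid using Ī + A·d² with d = y − 83.3359:
  bottom plate: d = -70.3359 mm → contributes +22 115 348 mm⁴
  web plate: d = 47.6641 mm → contributes +14 986 103 mm⁴
  top plate: d = 160.6641 mm → contributes +28 934 400 mm⁴
  hole: d = -70.3359 mm → contributes −763438.6 mm⁴
Total I = 65 272 412 mm⁴.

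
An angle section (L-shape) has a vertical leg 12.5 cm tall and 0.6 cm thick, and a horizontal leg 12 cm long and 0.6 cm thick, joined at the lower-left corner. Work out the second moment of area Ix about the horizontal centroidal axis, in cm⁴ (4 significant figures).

Ix ≈ 224.5 cm⁴

Decompose the section into non-overlapping parts with the origin at the bottom-left of its bounding rectangle.
Vertical leg: 0.6 × 12.5, A = 7.5 cm², y = 6.25 cm, Ī = 97.6563 cm⁴.
Horizontal leg (remainder): 11.4 × 0.6, A = 6.84 cm², y = 0.3 cm, Ī = 0.2052 cm⁴.
Centroid: ȳ = ΣA·y / ΣA = 3.41192 cm.
Transfer each piece to the horizontal centroidal axis using Ī + A·d² with d = y − 3.41192:
  vertical leg: d = 2.83808 cm → contributes +158.066 cm⁴
  horizontal leg (remainder): d = -3.11192 cm → contributes +66.4443 cm⁴
Total I = 224.511 cm⁴.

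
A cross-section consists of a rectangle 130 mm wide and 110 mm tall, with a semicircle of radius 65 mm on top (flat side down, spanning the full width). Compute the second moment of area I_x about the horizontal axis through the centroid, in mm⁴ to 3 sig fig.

I_x ≈ 4.73 × 10⁷ mm⁴

Decompose the section into non-overlapping parts with the origin at the bottom-left of its bounding rectangle.
Rectangular body: 130 × 110, A = 14 300 mm², y = 55 mm, Ī = 14 419 167 mm⁴.
Semicircular cap: semicircle r = 65, A = 6636.6 mm², y = 137.59 mm, Ī = 1 959 230 mm⁴.
Centroid: ȳ = ΣA·y / ΣA = 81.179 mm.
Transfer each piece to the horizontal axis through the centroid using Ī + A·d² with d = y − 81.179:
  rectangular body: d = -26.179 mm → contributes +24 219 440 mm⁴
  semicircular cap: d = 56.408 mm → contributes +23 076 007 mm⁴
Total I = 47 295 447 mm⁴.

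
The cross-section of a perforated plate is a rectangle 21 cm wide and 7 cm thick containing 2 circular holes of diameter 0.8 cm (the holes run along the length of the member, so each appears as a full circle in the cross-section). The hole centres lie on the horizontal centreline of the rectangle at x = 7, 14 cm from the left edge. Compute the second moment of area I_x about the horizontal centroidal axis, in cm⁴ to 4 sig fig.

I_x ≈ 600.2 cm⁴

Decompose the section into non-overlapping parts with the origin at the bottom-left of its bounding rectangle.
Plate: 21 × 7, A = 147 cm², y = 3.5 cm, Ī = 600.25 cm⁴.
Hole 1 (subtracted): ⌀0.8, A = 0.502655 cm², y = 3.5 cm, Ī = 0.0201062 cm⁴.
Hole 2 (subtracted): ⌀0.8, A = 0.502655 cm², y = 3.5 cm, Ī = 0.0201062 cm⁴.
By symmetry the centroid is at mid-height, ȳ = 3.5 cm.
All pieces are centred on the horizontal centroidal axis, so I = ΣĪ (holes subtracted) = 600.21 cm⁴.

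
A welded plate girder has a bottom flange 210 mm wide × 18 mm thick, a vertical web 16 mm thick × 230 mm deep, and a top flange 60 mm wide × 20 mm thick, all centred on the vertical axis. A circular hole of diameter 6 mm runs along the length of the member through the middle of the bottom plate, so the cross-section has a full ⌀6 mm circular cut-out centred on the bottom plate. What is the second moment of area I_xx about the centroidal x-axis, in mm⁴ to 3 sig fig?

I_xx ≈ 8.13 × 10⁷ mm⁴

Break the section into simple shapes (no overlaps), measuring from the bottom-left corner of the bounding box.
Bottom plate: 210 × 18, A = 3 780 mm², y = 9 mm, Ī = 102 060 mm⁴.
Web plate: 16 × 230, A = 3 680 mm², y = 133 mm, Ī = 16 222 667 mm⁴.
Top plate: 60 × 20, A = 1 200 mm², y = 258 mm, Ī = 40 000 mm⁴.
Hole (subtracted): ⌀6, A = 28.274 mm², y = 9 mm, Ī = 63.617 mm⁴.
Centroid: ȳ = ΣA·y / ΣA = 96.482 mm.
Transfer each piece to the centroidal x-axis using Ī + A·d² with d = y − 96.482:
  bottom plate: d = -87.482 mm → contributes +29 030 731 mm⁴
  web plate: d = 36.518 mm → contributes +21 130 203 mm⁴
  top plate: d = 161.52 mm → contributes +31 345 705 mm⁴
  hole: d = -87.482 mm → contributes −216 450 mm⁴
Total I = 81 290 190 mm⁴.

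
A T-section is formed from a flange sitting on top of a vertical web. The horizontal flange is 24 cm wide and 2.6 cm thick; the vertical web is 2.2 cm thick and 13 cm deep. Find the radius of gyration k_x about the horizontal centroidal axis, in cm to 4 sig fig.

k_x ≈ 4.234 cm

Treat the section as a set of non-overlapping primitives; coordinates are from the bounding-box lower-left.
Flange: 24 × 2.6, A = 62.4 cm², y = 14.3 cm, Ī = 35.152 cm⁴.
Web: 2.2 × 13, A = 28.6 cm², y = 6.5 cm, Ī = 402.783 cm⁴.
Centroid: ȳ = ΣA·y / ΣA = 11.8486 cm.
Transfer each piece to the horizontal centroidal axis using Ī + A·d² with d = y − 11.8486:
  flange: d = 2.45143 cm → contributes +410.145 cm⁴
  web: d = -5.34857 cm → contributes +1220.95 cm⁴
Total I = 1631.09 cm⁴.
Radius of gyration: k = √(I/A) = √(1631.09 / 91) = 4.23369 cm.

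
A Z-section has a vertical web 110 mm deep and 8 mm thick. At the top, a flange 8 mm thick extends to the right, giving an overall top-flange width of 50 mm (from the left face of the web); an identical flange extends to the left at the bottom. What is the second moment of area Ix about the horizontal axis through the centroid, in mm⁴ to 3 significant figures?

Ix ≈ 2.64 × 10⁶ mm⁴

Split into non-overlapping primitives; take the origin at the lower-left of the bounding box.
Web: 8 × 110, A = 880 mm², y = 55 mm, Ī = 887 333 mm⁴.
Top flange (beyond web): 42 × 8, A = 336 mm², y = 106 mm, Ī = 1 792 mm⁴.
Bottom flange (beyond web): 42 × 8, A = 336 mm², y = 4 mm, Ī = 1 792 mm⁴.
Centroid: ȳ = ΣA·y / ΣA = 55 mm.
Transfer each piece to the horizontal axis through the centroid using Ī + A·d² with d = y − 55:
  web: d = 0 mm → contributes +887 333 mm⁴
  top flange (beyond web): d = 51 mm → contributes +875 728 mm⁴
  bottom flange (beyond web): d = -51 mm → contributes +875 728 mm⁴
Total I = 2 638 789 mm⁴.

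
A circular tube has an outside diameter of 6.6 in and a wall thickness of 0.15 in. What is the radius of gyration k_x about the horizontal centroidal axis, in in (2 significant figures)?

k_x ≈ 2.3 in

Treat the section as a set of non-overlapping primitives; coordinates are from the bounding-box lower-left.
Outer circle: ⌀6.6, A = 34.21 in², y = 3.3 in, Ī = 93.14 in⁴.
Bore (subtracted): ⌀6.3, A = 31.17 in², y = 3.3 in, Ī = 77.33 in⁴.
By symmetry the centroid is at mid-height, ȳ = 3.3 in.
All pieces are centred on the horizontal centroidal axis, so I = ΣĪ (holes subtracted) = 15.81 in⁴.
Radius of gyration: k = √(I/A) = √(15.81 / 3.039) = 2.281 in.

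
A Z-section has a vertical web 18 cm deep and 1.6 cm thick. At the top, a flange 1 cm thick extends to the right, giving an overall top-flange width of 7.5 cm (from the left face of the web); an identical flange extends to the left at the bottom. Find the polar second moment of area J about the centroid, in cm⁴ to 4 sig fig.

J ≈ 1837 cm⁴

Decompose the section into non-overlapping parts with the origin at the bottom-left of its bounding rectangle.
Web: 1.6 × 18, A = 28.8 cm², y = 9 cm, Ī = 777.6 cm⁴.
Top flange (beyond web): 5.9 × 1, A = 5.9 cm², y = 17.5 cm, Ī = 0.491667 cm⁴.
Bottom flange (beyond web): 5.9 × 1, A = 5.9 cm², y = 0.5 cm, Ī = 0.491667 cm⁴.
Centroid: ȳ = ΣA·y / ΣA = 9 cm.
Transfer each piece to the centroidal x-axis using Ī + A·d² with d = y − 9:
  web: d = 0 cm → contributes +777.6 cm⁴
  top flange (beyond web): d = 8.5 cm → contributes +426.767 cm⁴
  bottom flange (beyond web): d = -8.5 cm → contributes +426.767 cm⁴
Total I = 1631.13 cm⁴.
For the y-axis: x̄ = 6.7 cm.
Repeating about the centroidal y-axis gives I_y = 206.311 cm⁴.
Polar second moment: J = I_x + I_y = 1837.44 cm⁴.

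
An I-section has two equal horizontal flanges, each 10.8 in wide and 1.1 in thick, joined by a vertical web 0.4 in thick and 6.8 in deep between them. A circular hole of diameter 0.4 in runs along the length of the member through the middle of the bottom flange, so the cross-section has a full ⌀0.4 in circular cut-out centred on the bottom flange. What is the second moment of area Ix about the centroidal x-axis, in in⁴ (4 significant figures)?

Ix ≈ 381.6 in⁴

Decompose the section into non-overlapping parts with the origin at the bottom-left of its bounding rectangle.
Bottom flange: 10.8 × 1.1, A = 11.88 in², y = 0.55 in, Ī = 1.1979 in⁴.
Web: 0.4 × 6.8, A = 2.72 in², y = 4.5 in, Ī = 10.4811 in⁴.
Top flange: 10.8 × 1.1, A = 11.88 in², y = 8.45 in, Ī = 1.1979 in⁴.
Hole (subtracted): ⌀0.4, A = 0.125664 in², y = 0.55 in, Ī = 0.00125664 in⁴.
Centroid: ȳ = ΣA·y / ΣA = 4.51883 in.
Transfer each piece to the centroidal x-axis using Ī + A·d² with d = y − 4.51883:
  bottom flange: d = -3.96883 in → contributes +188.327 in⁴
  web: d = -0.0188345 in → contributes +10.482 in⁴
  top flange: d = 3.93117 in → contributes +184.792 in⁴
  hole: d = -3.96883 in → contributes −1.98067 in⁴
Total I = 381.621 in⁴.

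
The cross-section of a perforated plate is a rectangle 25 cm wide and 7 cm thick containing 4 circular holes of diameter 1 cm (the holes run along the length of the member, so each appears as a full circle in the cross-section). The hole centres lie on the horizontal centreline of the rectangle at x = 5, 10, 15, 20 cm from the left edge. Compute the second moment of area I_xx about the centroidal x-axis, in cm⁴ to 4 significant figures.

I_xx ≈ 714.4 cm⁴

Split into non-overlapping primitives; take the origin at the lower-left of the bounding box.
Plate: 25 × 7, A = 175 cm², y = 3.5 cm, Ī = 714.583 cm⁴.
Hole 1 (subtracted): ⌀1, A = 0.785398 cm², y = 3.5 cm, Ī = 0.0490874 cm⁴.
Hole 2 (subtracted): ⌀1, A = 0.785398 cm², y = 3.5 cm, Ī = 0.0490874 cm⁴.
Hole 3 (subtracted): ⌀1, A = 0.785398 cm², y = 3.5 cm, Ī = 0.0490874 cm⁴.
Hole 4 (subtracted): ⌀1, A = 0.785398 cm², y = 3.5 cm, Ī = 0.0490874 cm⁴.
By symmetry the centroid is at mid-height, ȳ = 3.5 cm.
All pieces are centred on the centroidal x-axis, so I = ΣĪ (holes subtracted) = 714.387 cm⁴.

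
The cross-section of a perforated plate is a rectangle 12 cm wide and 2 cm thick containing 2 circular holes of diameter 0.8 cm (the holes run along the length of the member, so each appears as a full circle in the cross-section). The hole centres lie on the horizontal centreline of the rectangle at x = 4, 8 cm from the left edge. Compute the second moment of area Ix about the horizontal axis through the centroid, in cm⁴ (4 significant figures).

Break the section into simple shapes (no overlaps), measuring from the bottom-left corner of the bounding box.
Plate: 12 × 2, A = 24 cm², y = 1 cm, Ī = 8 cm⁴.
Hole 1 (subtracted): ⌀0.8, A = 0.502655 cm², y = 1 cm, Ī = 0.0201062 cm⁴.
Hole 2 (subtracted): ⌀0.8, A = 0.502655 cm², y = 1 cm, Ī = 0.0201062 cm⁴.
By symmetry the centroid is at mid-height, ȳ = 1 cm.
All pieces are centred on the horizontal axis through the centroid, so I = ΣĪ (holes subtracted) = 7.95979 cm⁴.

Ix ≈ 7.960 cm⁴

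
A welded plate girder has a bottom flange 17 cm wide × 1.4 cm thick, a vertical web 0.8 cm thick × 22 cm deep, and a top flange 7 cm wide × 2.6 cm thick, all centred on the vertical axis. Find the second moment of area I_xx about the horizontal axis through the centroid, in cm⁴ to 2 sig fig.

Treat the section as a set of non-overlapping primitives; coordinates are from the bounding-box lower-left.
Bottom plate: 17 × 1.4, A = 23.8 cm², y = 0.7 cm, Ī = 3.887 cm⁴.
Web plate: 0.8 × 22, A = 17.6 cm², y = 12.4 cm, Ī = 709.9 cm⁴.
Top plate: 7 × 2.6, A = 18.2 cm², y = 24.7 cm, Ī = 10.25 cm⁴.
Centroid: ȳ = ΣA·y / ΣA = 11.48 cm.
Transfer each piece to the horizontal axis through the centroid using Ī + A·d² with d = y − 11.48:
  bottom plate: d = -10.78 cm → contributes +2 772 cm⁴
  web plate: d = 0.9161 cm → contributes +724.6 cm⁴
  top plate: d = 13.22 cm → contributes +3 189 cm⁴
Total I = 6 685 cm⁴.

I_xx ≈ 6700 cm⁴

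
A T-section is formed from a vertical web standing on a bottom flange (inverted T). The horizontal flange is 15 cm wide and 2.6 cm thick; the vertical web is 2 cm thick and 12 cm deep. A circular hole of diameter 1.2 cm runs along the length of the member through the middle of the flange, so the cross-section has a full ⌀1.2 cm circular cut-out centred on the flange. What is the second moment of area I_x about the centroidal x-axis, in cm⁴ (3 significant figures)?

Treat the section as a set of non-overlapping primitives; coordinates are from the bounding-box lower-left.
Flange: 15 × 2.6, A = 39 cm², y = 1.3 cm, Ī = 21.97 cm⁴.
Web: 2 × 12, A = 24 cm², y = 8.6 cm, Ī = 288 cm⁴.
Hole (subtracted): ⌀1.2, A = 1.131 cm², y = 1.3 cm, Ī = 0.10179 cm⁴.
Centroid: ȳ = ΣA·y / ΣA = 4.1318 cm.
Transfer each piece to the centroidal x-axis using Ī + A·d² with d = y − 4.1318:
  flange: d = -2.8318 cm → contributes +334.71 cm⁴
  web: d = 4.4682 cm → contributes +767.16 cm⁴
  hole: d = -2.8318 cm → contributes −9.1711 cm⁴
Total I = 1092.7 cm⁴.

I_x ≈ 1090 cm⁴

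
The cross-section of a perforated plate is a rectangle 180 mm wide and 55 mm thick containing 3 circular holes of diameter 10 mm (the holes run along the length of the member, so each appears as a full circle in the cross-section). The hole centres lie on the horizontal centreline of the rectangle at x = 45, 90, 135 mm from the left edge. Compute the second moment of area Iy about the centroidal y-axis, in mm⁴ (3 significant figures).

Break the section into simple shapes (no overlaps), measuring from the bottom-left corner of the bounding box.
Plate: 180 × 55, A = 9 900 mm², x = 90 mm, Ī = 26 730 000 mm⁴.
Hole 1 (subtracted): ⌀10, A = 78.54 mm², x = 45 mm, Ī = 490.87 mm⁴.
Hole 2 (subtracted): ⌀10, A = 78.54 mm², x = 90 mm, Ī = 490.87 mm⁴.
Hole 3 (subtracted): ⌀10, A = 78.54 mm², x = 135 mm, Ī = 490.87 mm⁴.
By symmetry the centroid is at mid-width, x̄ = 90 mm.
Transfer each piece to the centroidal y-axis using Ī + A·d² with d = x − 90:
  plate: d = 0 mm → contributes +26 730 000 mm⁴
  hole 1: d = -45 mm → contributes −159 534 mm⁴
  hole 2: d = 0 mm → contributes −490.87 mm⁴
  hole 3: d = 45 mm → contributes −159 534 mm⁴
Total I = 26 410 441 mm⁴.

Iy ≈ 2.64 × 10⁷ mm⁴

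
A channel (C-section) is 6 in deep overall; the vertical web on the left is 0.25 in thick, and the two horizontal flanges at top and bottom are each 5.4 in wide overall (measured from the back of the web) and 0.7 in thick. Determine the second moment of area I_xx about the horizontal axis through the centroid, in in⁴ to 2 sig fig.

I_xx ≈ 55 in⁴

Split into non-overlapping primitives; take the origin at the lower-left of the bounding box.
Web: 0.25 × 6, A = 1.5 in², y = 3 in, Ī = 4.5 in⁴.
Top flange (beyond web): 5.15 × 0.7, A = 3.605 in², y = 5.65 in, Ī = 0.1472 in⁴.
Bottom flange (beyond web): 5.15 × 0.7, A = 3.605 in², y = 0.35 in, Ī = 0.1472 in⁴.
By symmetry the centroid is at mid-height, ȳ = 3 in.
Transfer each piece to the horizontal axis through the centroid using Ī + A·d² with d = y − 3:
  web: d = 0 in → contributes +4.5 in⁴
  top flange (beyond web): d = 2.65 in → contributes +25.46 in⁴
  bottom flange (beyond web): d = -2.65 in → contributes +25.46 in⁴
Total I = 55.43 in⁴.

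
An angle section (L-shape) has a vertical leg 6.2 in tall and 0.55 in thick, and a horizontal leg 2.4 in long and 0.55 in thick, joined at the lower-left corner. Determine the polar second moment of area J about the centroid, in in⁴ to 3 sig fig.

Split into non-overlapping primitives; take the origin at the lower-left of the bounding box.
Vertical leg: 0.55 × 6.2, A = 3.41 in², y = 3.1 in, Ī = 10.923 in⁴.
Horizontal leg (remainder): 1.85 × 0.55, A = 1.0175 in², y = 0.275 in, Ī = 0.025649 in⁴.
Centroid: ȳ = ΣA·y / ΣA = 2.4508 in.
Transfer each piece to the centroidal x-axis using Ī + A·d² with d = y − 2.4508:
  vertical leg: d = 0.64922 in → contributes +12.361 in⁴
  horizontal leg (remainder): d = -2.1758 in → contributes +4.8425 in⁴
Total I = 17.203 in⁴.
For the y-axis: x̄ = 0.55078 in.
Repeating about the centroidal y-axis gives I_y = 1.5046 in⁴.
Polar second moment: J = I_x + I_y = 18.708 in⁴.

J ≈ 18.7 in⁴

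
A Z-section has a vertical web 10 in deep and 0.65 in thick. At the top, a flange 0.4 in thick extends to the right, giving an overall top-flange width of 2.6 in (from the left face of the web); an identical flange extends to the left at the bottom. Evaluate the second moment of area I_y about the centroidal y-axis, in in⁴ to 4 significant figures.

I_y ≈ 3.360 in⁴

Treat the section as a set of non-overlapping primitives; coordinates are from the bounding-box lower-left.
Web: 0.65 × 10, A = 6.5 in², x = 2.275 in, Ī = 0.228854 in⁴.
Top flange (beyond web): 1.95 × 0.4, A = 0.78 in², x = 3.575 in, Ī = 0.247163 in⁴.
Bottom flange (beyond web): 1.95 × 0.4, A = 0.78 in², x = 0.975 in, Ī = 0.247163 in⁴.
Centroid: x̄ = ΣA·x / ΣA = 2.275 in.
Transfer each piece to the centroidal y-axis using Ī + A·d² with d = x − 2.275:
  web: d = 0 in → contributes +0.228854 in⁴
  top flange (beyond web): d = 1.3 in → contributes +1.56536 in⁴
  bottom flange (beyond web): d = -1.3 in → contributes +1.56536 in⁴
Total I = 3.35958 in⁴.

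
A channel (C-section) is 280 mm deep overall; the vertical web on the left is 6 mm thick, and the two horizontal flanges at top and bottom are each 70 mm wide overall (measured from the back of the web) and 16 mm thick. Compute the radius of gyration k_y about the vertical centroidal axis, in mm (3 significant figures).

k_y ≈ 22.2 mm

Split into non-overlapping primitives; take the origin at the lower-left of the bounding box.
Web: 6 × 280, A = 1 680 mm², x = 3 mm, Ī = 5 040 mm⁴.
Top flange (beyond web): 64 × 16, A = 1 024 mm², x = 38 mm, Ī = 349 525 mm⁴.
Bottom flange (beyond web): 64 × 16, A = 1 024 mm², x = 38 mm, Ī = 349 525 mm⁴.
Centroid: x̄ = ΣA·x / ΣA = 22.227 mm.
Transfer each piece to the vertical centroidal axis using Ī + A·d² with d = x − 22.227:
  web: d = -19.227 mm → contributes +626 128 mm⁴
  top flange (beyond web): d = 15.773 mm → contributes +604 269 mm⁴
  bottom flange (beyond web): d = 15.773 mm → contributes +604 269 mm⁴
Total I = 1 834 666 mm⁴.
Radius of gyration: k = √(I/A) = √(1 834 666 / 3 728) = 22.184 mm.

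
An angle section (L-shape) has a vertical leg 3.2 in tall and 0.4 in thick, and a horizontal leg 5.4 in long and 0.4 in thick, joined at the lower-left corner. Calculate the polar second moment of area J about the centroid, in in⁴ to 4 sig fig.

J ≈ 12.52 in⁴

Break the section into simple shapes (no overlaps), measuring from the bottom-left corner of the bounding box.
Vertical leg: 0.4 × 3.2, A = 1.28 in², y = 1.6 in, Ī = 1.09227 in⁴.
Horizontal leg (remainder): 5 × 0.4, A = 2 in², y = 0.2 in, Ī = 0.0266667 in⁴.
Centroid: ȳ = ΣA·y / ΣA = 0.746341 in.
Transfer each piece to the centroidal x-axis using Ī + A·d² with d = y − 0.746341:
  vertical leg: d = 0.853659 in → contributes +2.02504 in⁴
  horizontal leg (remainder): d = -0.546341 in → contributes +0.623645 in⁴
Total I = 2.64869 in⁴.
For the y-axis: x̄ = 1.84634 in.
Repeating about the centroidal y-axis gives I_y = 9.87349 in⁴.
Polar second moment: J = I_x + I_y = 12.5222 in⁴.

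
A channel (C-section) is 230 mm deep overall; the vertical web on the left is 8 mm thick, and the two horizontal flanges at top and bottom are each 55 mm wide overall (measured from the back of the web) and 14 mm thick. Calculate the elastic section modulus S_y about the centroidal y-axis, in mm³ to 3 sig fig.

S_y ≈ 2.11 × 10⁴ mm³

Break the section into simple shapes (no overlaps), measuring from the bottom-left corner of the bounding box.
Web: 8 × 230, A = 1 840 mm², x = 4 mm, Ī = 9813.3 mm⁴.
Top flange (beyond web): 47 × 14, A = 658 mm², x = 31.5 mm, Ī = 121 127 mm⁴.
Bottom flange (beyond web): 47 × 14, A = 658 mm², x = 31.5 mm, Ī = 121 127 mm⁴.
Centroid: x̄ = ΣA·x / ΣA = 15.467 mm.
Transfer each piece to the centroidal y-axis using Ī + A·d² with d = x − 15.467:
  web: d = -11.467 mm → contributes +251 761 mm⁴
  top flange (beyond web): d = 16.033 mm → contributes +290 269 mm⁴
  bottom flange (beyond web): d = 16.033 mm → contributes +290 269 mm⁴
Total I = 832 300 mm⁴.
Extreme fibre distance c = 39.533 mm; S = I/c = 21 053 mm³.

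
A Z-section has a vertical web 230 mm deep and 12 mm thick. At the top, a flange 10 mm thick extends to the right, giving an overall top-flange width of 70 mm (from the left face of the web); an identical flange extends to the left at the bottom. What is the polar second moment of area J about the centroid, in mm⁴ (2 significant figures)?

J ≈ 2.8 × 10⁷ mm⁴

Treat the section as a set of non-overlapping primitives; coordinates are from the bounding-box lower-left.
Web: 12 × 230, A = 2 760 mm², y = 115 mm, Ī = 12 167 000 mm⁴.
Top flange (beyond web): 58 × 10, A = 580 mm², y = 225 mm, Ī = 4 833 mm⁴.
Bottom flange (beyond web): 58 × 10, A = 580 mm², y = 5 mm, Ī = 4 833 mm⁴.
Centroid: ȳ = ΣA·y / ΣA = 115 mm.
Transfer each piece to the centroidal x-axis using Ī + A·d² with d = y − 115:
  web: d = 0 mm → contributes +12 167 000 mm⁴
  top flange (beyond web): d = 110 mm → contributes +7 022 833 mm⁴
  bottom flange (beyond web): d = -110 mm → contributes +7 022 833 mm⁴
Total I = 26 212 667 mm⁴.
For the y-axis: x̄ = 64 mm.
Repeating about the centroidal y-axis gives I_y = 1 779 307 mm⁴.
Polar second moment: J = I_x + I_y = 27 991 973 mm⁴.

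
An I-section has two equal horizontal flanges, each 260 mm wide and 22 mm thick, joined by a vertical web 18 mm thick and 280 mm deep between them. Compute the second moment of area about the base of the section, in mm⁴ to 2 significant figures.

Treat the section as a set of non-overlapping primitives; coordinates are from the bounding-box lower-left.
Bottom flange: 260 × 22, A = 5 720 mm², y = 11 mm, Ī = 230 707 mm⁴.
Web: 18 × 280, A = 5 040 mm², y = 162 mm, Ī = 32 928 000 mm⁴.
Top flange: 260 × 22, A = 5 720 mm², y = 313 mm, Ī = 230 707 mm⁴.
Transfer each piece to the bottom edge using Ī + A·d² with d = y − 0:
  bottom flange: d = 11 mm → contributes +922 827 mm⁴
  web: d = 162 mm → contributes +165 197 760 mm⁴
  top flange: d = 313 mm → contributes +560 613 387 mm⁴
Total I = 726 733 973 mm⁴.

I_base ≈ 7.3 × 10⁸ mm⁴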